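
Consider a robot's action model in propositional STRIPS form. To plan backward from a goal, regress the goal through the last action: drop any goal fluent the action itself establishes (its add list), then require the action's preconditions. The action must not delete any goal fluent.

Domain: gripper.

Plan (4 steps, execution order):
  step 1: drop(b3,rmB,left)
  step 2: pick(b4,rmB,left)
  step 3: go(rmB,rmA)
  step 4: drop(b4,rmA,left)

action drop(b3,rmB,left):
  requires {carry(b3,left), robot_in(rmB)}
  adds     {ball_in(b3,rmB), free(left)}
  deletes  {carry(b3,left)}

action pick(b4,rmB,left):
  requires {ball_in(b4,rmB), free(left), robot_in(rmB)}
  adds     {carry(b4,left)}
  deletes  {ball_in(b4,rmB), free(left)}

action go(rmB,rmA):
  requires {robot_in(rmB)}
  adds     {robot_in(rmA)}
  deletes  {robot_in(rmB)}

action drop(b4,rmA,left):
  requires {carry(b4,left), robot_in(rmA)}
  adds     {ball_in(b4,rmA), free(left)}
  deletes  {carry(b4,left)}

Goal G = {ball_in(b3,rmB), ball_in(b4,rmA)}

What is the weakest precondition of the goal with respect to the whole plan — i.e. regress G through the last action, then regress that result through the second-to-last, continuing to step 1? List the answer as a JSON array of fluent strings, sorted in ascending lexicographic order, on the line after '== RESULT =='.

Work backward from the goal:
  through step 4 (drop(b4,rmA,left)): drop {ball_in(b4,rmA)}, keep {ball_in(b3,rmB)}, require {carry(b4,left), robot_in(rmA)}
    → {ball_in(b3,rmB), carry(b4,left), robot_in(rmA)}
  through step 3 (go(rmB,rmA)): drop {robot_in(rmA)}, keep {ball_in(b3,rmB), carry(b4,left)}, require {robot_in(rmB)}
    → {ball_in(b3,rmB), carry(b4,left), robot_in(rmB)}
  through step 2 (pick(b4,rmB,left)): drop {carry(b4,left)}, keep {ball_in(b3,rmB), robot_in(rmB)}, require {ball_in(b4,rmB), free(left), robot_in(rmB)}
    → {ball_in(b3,rmB), ball_in(b4,rmB), free(left), robot_in(rmB)}
  through step 1 (drop(b3,rmB,left)): drop {ball_in(b3,rmB), free(left)}, keep {ball_in(b4,rmB), robot_in(rmB)}, require {carry(b3,left), robot_in(rmB)}
    → {ball_in(b4,rmB), carry(b3,left), robot_in(rmB)}

== RESULT ==
["ball_in(b4,rmB)", "carry(b3,left)", "robot_in(rmB)"]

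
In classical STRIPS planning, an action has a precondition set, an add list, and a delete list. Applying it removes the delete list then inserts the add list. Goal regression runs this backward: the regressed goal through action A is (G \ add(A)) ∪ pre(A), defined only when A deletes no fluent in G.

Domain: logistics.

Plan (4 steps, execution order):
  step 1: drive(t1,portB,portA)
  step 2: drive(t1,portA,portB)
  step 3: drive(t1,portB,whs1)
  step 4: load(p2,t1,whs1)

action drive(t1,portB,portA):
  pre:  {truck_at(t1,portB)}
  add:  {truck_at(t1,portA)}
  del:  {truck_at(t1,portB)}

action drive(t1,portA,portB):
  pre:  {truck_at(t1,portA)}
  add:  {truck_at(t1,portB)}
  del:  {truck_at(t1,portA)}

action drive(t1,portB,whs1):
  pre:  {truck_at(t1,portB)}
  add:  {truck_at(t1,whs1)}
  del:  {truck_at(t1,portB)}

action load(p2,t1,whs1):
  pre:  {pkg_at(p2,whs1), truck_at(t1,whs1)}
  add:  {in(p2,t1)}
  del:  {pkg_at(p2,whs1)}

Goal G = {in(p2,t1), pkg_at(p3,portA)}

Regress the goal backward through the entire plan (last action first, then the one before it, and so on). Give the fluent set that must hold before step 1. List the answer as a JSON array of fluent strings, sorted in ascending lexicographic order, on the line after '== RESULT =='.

Regress step by step:
  through step 4 (load(p2,t1,whs1)): drop {in(p2,t1)}, keep {pkg_at(p3,portA)}, require {pkg_at(p2,whs1), truck_at(t1,whs1)}
    → {pkg_at(p2,whs1), pkg_at(p3,portA), truck_at(t1,whs1)}
  through step 3 (drive(t1,portB,whs1)): drop {truck_at(t1,whs1)}, keep {pkg_at(p2,whs1), pkg_at(p3,portA)}, require {truck_at(t1,portB)}
    → {pkg_at(p2,whs1), pkg_at(p3,portA), truck_at(t1,portB)}
  through step 2 (drive(t1,portA,portB)): drop {truck_at(t1,portB)}, keep {pkg_at(p2,whs1), pkg_at(p3,portA)}, require {truck_at(t1,portA)}
    → {pkg_at(p2,whs1), pkg_at(p3,portA), truck_at(t1,portA)}
  through step 1 (drive(t1,portB,portA)): drop {truck_at(t1,portA)}, keep {pkg_at(p2,whs1), pkg_at(p3,portA)}, require {truck_at(t1,portB)}
    → {pkg_at(p2,whs1), pkg_at(p3,portA), truck_at(t1,portB)}

== RESULT ==
["pkg_at(p2,whs1)", "pkg_at(p3,portA)", "truck_at(t1,portB)"]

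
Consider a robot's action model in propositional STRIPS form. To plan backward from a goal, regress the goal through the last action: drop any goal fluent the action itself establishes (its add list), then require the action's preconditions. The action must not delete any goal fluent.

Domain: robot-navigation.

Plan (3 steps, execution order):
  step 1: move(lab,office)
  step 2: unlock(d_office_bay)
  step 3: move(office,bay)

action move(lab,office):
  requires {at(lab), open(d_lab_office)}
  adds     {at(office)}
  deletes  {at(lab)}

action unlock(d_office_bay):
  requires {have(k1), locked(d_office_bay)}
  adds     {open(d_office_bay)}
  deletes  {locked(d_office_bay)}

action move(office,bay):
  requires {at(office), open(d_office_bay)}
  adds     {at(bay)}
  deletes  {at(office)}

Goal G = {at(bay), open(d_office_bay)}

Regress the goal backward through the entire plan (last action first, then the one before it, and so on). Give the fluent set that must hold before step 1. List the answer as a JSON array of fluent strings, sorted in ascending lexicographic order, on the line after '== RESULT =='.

Work backward from the goal:
  through step 3 (move(office,bay)): drop {at(bay)}, keep {open(d_office_bay)}, require {at(office), open(d_office_bay)}
    → {at(office), open(d_office_bay)}
  through step 2 (unlock(d_office_bay)): drop {open(d_office_bay)}, keep {at(office)}, require {have(k1), locked(d_office_bay)}
    → {at(office), have(k1), locked(d_office_bay)}
  through step 1 (move(lab,office)): drop {at(office)}, keep {have(k1), locked(d_office_bay)}, require {at(lab), open(d_lab_office)}
    → {at(lab), have(k1), locked(d_office_bay), open(d_lab_office)}

== RESULT ==
["at(lab)", "have(k1)", "locked(d_office_bay)", "open(d_lab_office)"]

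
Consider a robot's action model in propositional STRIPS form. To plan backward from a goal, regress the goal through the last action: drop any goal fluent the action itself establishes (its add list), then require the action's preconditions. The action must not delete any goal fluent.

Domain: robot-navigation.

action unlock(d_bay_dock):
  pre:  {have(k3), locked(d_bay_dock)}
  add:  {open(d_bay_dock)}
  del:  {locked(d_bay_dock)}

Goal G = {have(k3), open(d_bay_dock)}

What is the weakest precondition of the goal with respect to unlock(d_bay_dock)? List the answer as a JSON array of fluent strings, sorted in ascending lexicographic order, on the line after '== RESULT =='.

Compute (G \ add) ∪ pre:
  G ∩ del = {}  (empty — regression defined)
  G \ add = {have(k3), open(d_bay_dock)} \ {open(d_bay_dock)} = {have(k3)}
  ∪ pre   = {have(k3)} ∪ {have(k3), locked(d_bay_dock)}
          = {have(k3), locked(d_bay_dock)}

== RESULT ==
["have(k3)", "locked(d_bay_dock)"]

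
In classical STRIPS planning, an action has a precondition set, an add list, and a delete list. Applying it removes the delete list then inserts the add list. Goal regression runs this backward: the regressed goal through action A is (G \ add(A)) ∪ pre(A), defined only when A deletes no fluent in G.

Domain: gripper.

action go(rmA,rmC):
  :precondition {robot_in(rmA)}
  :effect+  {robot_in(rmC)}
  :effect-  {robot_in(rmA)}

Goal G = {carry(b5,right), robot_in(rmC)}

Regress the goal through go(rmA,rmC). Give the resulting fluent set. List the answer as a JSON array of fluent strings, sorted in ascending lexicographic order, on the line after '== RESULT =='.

Regress:
  G ∩ del = {}  (empty — regression defined)
  G \ add = {carry(b5,right), robot_in(rmC)} \ {robot_in(rmC)} = {carry(b5,right)}
  ∪ pre   = {carry(b5,right)} ∪ {robot_in(rmA)}
          = {carry(b5,right), robot_in(rmA)}

== RESULT ==
["carry(b5,right)", "robot_in(rmA)"]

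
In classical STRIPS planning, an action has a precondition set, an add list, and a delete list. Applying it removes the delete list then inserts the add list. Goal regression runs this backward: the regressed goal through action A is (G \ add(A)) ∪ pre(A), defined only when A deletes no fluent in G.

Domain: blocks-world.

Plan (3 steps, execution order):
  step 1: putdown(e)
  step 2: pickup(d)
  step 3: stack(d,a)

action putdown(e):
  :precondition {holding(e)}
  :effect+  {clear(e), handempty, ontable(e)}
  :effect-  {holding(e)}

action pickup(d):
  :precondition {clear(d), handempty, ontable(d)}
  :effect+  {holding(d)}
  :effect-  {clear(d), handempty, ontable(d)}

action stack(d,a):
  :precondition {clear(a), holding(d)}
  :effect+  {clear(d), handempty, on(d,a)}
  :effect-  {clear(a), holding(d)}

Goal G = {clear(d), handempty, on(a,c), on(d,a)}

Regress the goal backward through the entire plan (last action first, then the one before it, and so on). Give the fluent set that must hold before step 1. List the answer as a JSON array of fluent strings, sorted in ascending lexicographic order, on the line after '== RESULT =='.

Regress step by step:
  through step 3 (stack(d,a)): drop {clear(d), handempty, on(d,a)}, keep {on(a,c)}, require {clear(a), holding(d)}
    → {clear(a), holding(d), on(a,c)}
  through step 2 (pickup(d)): drop {holding(d)}, keep {clear(a), on(a,c)}, require {clear(d), handempty, ontable(d)}
    → {clear(a), clear(d), handempty, on(a,c), ontable(d)}
  through step 1 (putdown(e)): drop {handempty}, keep {clear(a), clear(d), on(a,c), ontable(d)}, require {holding(e)}
    → {clear(a), clear(d), holding(e), on(a,c), ontable(d)}

== RESULT ==
["clear(a)", "clear(d)", "holding(e)", "on(a,c)", "ontable(d)"]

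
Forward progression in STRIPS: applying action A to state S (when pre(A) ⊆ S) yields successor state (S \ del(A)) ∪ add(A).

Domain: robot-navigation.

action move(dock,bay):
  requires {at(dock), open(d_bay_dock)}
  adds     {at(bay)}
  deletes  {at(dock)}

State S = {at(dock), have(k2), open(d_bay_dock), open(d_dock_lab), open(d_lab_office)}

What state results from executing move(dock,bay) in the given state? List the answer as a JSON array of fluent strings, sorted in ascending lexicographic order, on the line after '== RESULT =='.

Progress:
  pre ⊆ S: {at(dock), open(d_bay_dock)} ⊆ S  — applicable
  S \ del = {have(k2), open(d_bay_dock), open(d_dock_lab), open(d_lab_office)}
  ∪ add   = {at(bay), have(k2), open(d_bay_dock), open(d_dock_lab), open(d_lab_office)}

== RESULT ==
["at(bay)", "have(k2)", "open(d_bay_dock)", "open(d_dock_lab)", "open(d_lab_office)"]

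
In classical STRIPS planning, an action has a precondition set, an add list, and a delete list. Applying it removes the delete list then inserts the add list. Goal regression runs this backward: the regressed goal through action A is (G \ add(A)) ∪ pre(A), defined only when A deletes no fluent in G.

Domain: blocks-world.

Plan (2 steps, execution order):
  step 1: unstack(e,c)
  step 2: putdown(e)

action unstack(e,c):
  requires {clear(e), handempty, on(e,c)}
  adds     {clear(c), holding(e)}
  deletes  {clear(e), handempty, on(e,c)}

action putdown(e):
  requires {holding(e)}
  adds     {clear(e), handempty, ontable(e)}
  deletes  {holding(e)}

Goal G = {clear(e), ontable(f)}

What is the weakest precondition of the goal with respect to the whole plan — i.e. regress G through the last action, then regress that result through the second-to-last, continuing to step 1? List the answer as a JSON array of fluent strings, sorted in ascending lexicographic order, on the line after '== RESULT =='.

Regress step by step:
  through step 2 (putdown(e)): drop {clear(e)}, keep {ontable(f)}, require {holding(e)}
    → {holding(e), ontable(f)}
  through step 1 (unstack(e,c)): drop {holding(e)}, keep {ontable(f)}, require {clear(e), handempty, on(e,c)}
    → {clear(e), handempty, on(e,c), ontable(f)}

== RESULT ==
["clear(e)", "handempty", "on(e,c)", "ontable(f)"]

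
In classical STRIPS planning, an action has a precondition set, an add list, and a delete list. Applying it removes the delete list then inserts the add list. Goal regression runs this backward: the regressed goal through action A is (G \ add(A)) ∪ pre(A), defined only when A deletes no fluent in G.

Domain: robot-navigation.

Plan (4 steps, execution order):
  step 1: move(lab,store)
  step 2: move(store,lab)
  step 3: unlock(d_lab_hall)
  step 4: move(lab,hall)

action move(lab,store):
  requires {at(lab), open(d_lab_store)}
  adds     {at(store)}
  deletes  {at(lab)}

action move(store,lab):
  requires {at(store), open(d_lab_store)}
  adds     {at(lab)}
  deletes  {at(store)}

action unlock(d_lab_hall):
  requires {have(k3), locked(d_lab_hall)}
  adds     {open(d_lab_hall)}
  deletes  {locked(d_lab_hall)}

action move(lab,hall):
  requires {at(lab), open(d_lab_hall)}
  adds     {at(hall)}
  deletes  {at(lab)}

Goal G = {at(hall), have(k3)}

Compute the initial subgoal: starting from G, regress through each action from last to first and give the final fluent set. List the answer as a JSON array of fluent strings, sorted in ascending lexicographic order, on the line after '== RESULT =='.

Regress step by step:
  through step 4 (move(lab,hall)): drop {at(hall)}, keep {have(k3)}, require {at(lab), open(d_lab_hall)}
    → {at(lab), have(k3), open(d_lab_hall)}
  through step 3 (unlock(d_lab_hall)): drop {open(d_lab_hall)}, keep {at(lab), have(k3)}, require {have(k3), locked(d_lab_hall)}
    → {at(lab), have(k3), locked(d_lab_hall)}
  through step 2 (move(store,lab)): drop {at(lab)}, keep {have(k3), locked(d_lab_hall)}, require {at(store), open(d_lab_store)}
    → {at(store), have(k3), locked(d_lab_hall), open(d_lab_store)}
  through step 1 (move(lab,store)): drop {at(store)}, keep {have(k3), locked(d_lab_hall), open(d_lab_store)}, require {at(lab), open(d_lab_store)}
    → {at(lab), have(k3), locked(d_lab_hall), open(d_lab_store)}

== RESULT ==
["at(lab)", "have(k3)", "locked(d_lab_hall)", "open(d_lab_store)"]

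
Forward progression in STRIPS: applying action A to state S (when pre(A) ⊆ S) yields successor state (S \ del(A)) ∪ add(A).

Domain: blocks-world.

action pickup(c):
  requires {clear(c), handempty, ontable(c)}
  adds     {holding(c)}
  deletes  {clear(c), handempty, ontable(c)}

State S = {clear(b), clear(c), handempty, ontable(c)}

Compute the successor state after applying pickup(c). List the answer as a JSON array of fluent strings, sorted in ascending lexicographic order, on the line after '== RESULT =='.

Progress:
  pre ⊆ S: {clear(c), handempty, ontable(c)} ⊆ S  — applicable
  S \ del = {clear(b)}
  ∪ add   = {clear(b), holding(c)}

== RESULT ==
["clear(b)", "holding(c)"]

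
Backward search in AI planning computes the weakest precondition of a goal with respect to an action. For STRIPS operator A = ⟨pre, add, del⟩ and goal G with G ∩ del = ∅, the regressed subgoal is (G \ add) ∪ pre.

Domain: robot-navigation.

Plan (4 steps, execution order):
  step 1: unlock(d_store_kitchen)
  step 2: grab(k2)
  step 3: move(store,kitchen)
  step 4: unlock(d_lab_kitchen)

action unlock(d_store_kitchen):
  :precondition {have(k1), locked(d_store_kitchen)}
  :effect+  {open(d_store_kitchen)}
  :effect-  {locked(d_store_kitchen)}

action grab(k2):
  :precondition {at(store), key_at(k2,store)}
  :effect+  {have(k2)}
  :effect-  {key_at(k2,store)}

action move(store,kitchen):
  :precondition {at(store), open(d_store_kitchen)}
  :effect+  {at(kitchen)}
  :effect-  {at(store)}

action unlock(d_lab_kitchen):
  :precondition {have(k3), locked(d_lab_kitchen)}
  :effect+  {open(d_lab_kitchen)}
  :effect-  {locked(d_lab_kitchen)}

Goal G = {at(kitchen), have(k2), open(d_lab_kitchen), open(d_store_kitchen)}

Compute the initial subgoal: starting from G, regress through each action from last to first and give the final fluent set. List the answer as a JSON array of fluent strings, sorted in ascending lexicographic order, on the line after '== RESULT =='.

Work backward from the goal:
  through step 4 (unlock(d_lab_kitchen)): drop {open(d_lab_kitchen)}, keep {at(kitchen), have(k2), open(d_store_kitchen)}, require {have(k3), locked(d_lab_kitchen)}
    → {at(kitchen), have(k2), have(k3), locked(d_lab_kitchen), open(d_store_kitchen)}
  through step 3 (move(store,kitchen)): drop {at(kitchen)}, keep {have(k2), have(k3), locked(d_lab_kitchen), open(d_store_kitchen)}, require {at(store), open(d_store_kitchen)}
    → {at(store), have(k2), have(k3), locked(d_lab_kitchen), open(d_store_kitchen)}
  through step 2 (grab(k2)): drop {have(k2)}, keep {at(store), have(k3), locked(d_lab_kitchen), open(d_store_kitchen)}, require {at(store), key_at(k2,store)}
    → {at(store), have(k3), key_at(k2,store), locked(d_lab_kitchen), open(d_store_kitchen)}
  through step 1 (unlock(d_store_kitchen)): drop {open(d_store_kitchen)}, keep {at(store), have(k3), key_at(k2,store), locked(d_lab_kitchen)}, require {have(k1), locked(d_store_kitchen)}
    → {at(store), have(k1), have(k3), key_at(k2,store), locked(d_lab_kitchen), locked(d_store_kitchen)}

== RESULT ==
["at(store)", "have(k1)", "have(k3)", "key_at(k2,store)", "locked(d_lab_kitchen)", "locked(d_store_kitchen)"]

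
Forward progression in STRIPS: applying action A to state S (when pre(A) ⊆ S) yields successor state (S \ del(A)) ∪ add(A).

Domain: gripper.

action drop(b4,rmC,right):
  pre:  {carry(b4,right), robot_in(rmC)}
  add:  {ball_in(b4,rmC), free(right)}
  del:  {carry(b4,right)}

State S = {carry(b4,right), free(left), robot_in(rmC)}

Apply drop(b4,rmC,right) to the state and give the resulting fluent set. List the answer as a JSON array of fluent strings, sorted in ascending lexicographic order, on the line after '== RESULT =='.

Compute (S \ del) ∪ add:
  pre ⊆ S: {carry(b4,right), robot_in(rmC)} ⊆ S  — applicable
  S \ del = {free(left), robot_in(rmC)}
  ∪ add   = {ball_in(b4,rmC), free(left), free(right), robot_in(rmC)}

== RESULT ==
["ball_in(b4,rmC)", "free(left)", "free(right)", "robot_in(rmC)"]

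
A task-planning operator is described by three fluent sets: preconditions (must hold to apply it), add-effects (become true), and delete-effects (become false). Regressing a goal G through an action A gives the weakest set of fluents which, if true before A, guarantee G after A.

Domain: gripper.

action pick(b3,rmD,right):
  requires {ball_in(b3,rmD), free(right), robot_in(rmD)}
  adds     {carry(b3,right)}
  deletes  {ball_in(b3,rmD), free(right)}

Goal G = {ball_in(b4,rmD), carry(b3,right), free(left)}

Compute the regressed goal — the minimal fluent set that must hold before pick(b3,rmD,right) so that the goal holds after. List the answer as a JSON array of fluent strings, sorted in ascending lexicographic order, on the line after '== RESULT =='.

Compute (G \ add) ∪ pre:
  G ∩ del = {}  (empty — regression defined)
  G \ add = {ball_in(b4,rmD), carry(b3,right), free(left)} \ {carry(b3,right)} = {ball_in(b4,rmD), free(left)}
  ∪ pre   = {ball_in(b4,rmD), free(left)} ∪ {ball_in(b3,rmD), free(right), robot_in(rmD)}
          = {ball_in(b3,rmD), ball_in(b4,rmD), free(left), free(right), robot_in(rmD)}

== RESULT ==
["ball_in(b3,rmD)", "ball_in(b4,rmD)", "free(left)", "free(right)", "robot_in(rmD)"]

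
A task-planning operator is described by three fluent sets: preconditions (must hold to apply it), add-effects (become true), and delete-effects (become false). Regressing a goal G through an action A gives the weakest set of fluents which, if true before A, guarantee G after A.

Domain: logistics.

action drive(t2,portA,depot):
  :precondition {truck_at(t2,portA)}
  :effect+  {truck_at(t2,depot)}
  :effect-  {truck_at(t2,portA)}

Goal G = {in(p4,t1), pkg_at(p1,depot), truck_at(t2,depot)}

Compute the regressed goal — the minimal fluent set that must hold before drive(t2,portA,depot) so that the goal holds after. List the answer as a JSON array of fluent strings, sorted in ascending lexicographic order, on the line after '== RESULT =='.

Regress:
  G ∩ del = {}  (empty — regression defined)
  G \ add = {in(p4,t1), pkg_at(p1,depot), truck_at(t2,depot)} \ {truck_at(t2,depot)} = {in(p4,t1), pkg_at(p1,depot)}
  ∪ pre   = {in(p4,t1), pkg_at(p1,depot)} ∪ {truck_at(t2,portA)}
          = {in(p4,t1), pkg_at(p1,depot), truck_at(t2,portA)}

== RESULT ==
["in(p4,t1)", "pkg_at(p1,depot)", "truck_at(t2,portA)"]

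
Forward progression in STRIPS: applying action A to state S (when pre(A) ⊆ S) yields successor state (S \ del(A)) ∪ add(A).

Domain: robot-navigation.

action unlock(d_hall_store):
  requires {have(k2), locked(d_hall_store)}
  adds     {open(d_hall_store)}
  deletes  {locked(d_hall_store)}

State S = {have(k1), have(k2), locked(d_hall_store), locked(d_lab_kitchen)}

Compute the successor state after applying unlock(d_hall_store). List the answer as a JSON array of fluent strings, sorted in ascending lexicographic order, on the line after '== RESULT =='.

Progress:
  pre ⊆ S: {have(k2), locked(d_hall_store)} ⊆ S  — applicable
  S \ del = {have(k1), have(k2), locked(d_lab_kitchen)}
  ∪ add   = {have(k1), have(k2), locked(d_lab_kitchen), open(d_hall_store)}

== RESULT ==
["have(k1)", "have(k2)", "locked(d_lab_kitchen)", "open(d_hall_store)"]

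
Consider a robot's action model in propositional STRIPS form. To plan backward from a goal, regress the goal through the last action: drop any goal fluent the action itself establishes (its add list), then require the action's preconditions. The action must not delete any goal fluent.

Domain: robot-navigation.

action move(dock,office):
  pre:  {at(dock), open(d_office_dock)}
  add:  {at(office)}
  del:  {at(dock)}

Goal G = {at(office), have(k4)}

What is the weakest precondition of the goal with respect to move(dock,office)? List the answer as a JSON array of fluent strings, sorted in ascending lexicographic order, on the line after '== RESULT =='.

Compute (G \ add) ∪ pre:
  G ∩ del = {}  (empty — regression defined)
  G \ add = {at(office), have(k4)} \ {at(office)} = {have(k4)}
  ∪ pre   = {have(k4)} ∪ {at(dock), open(d_office_dock)}
          = {at(dock), have(k4), open(d_office_dock)}

== RESULT ==
["at(dock)", "have(k4)", "open(d_office_dock)"]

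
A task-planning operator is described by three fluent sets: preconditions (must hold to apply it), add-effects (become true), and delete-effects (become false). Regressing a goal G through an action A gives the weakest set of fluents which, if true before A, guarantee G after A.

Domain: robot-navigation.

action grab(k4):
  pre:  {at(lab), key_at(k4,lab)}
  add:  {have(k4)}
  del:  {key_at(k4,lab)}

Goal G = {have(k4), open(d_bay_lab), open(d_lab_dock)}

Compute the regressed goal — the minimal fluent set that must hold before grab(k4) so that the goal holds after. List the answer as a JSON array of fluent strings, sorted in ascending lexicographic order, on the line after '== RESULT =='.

Regress:
  G ∩ del = {}  (empty — regression defined)
  G \ add = {have(k4), open(d_bay_lab), open(d_lab_dock)} \ {have(k4)} = {open(d_bay_lab), open(d_lab_dock)}
  ∪ pre   = {open(d_bay_lab), open(d_lab_dock)} ∪ {at(lab), key_at(k4,lab)}
          = {at(lab), key_at(k4,lab), open(d_bay_lab), open(d_lab_dock)}

== RESULT ==
["at(lab)", "key_at(k4,lab)", "open(d_bay_lab)", "open(d_lab_dock)"]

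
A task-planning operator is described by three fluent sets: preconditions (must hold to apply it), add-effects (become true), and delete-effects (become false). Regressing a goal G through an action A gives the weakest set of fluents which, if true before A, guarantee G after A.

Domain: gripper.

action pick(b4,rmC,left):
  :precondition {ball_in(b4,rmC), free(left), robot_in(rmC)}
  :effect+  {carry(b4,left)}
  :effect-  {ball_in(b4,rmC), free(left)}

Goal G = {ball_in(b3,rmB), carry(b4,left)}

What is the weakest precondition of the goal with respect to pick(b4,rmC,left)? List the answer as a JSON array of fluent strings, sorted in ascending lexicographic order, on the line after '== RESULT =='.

Compute (G \ add) ∪ pre:
  G ∩ del = {}  (empty — regression defined)
  G \ add = {ball_in(b3,rmB), carry(b4,left)} \ {carry(b4,left)} = {ball_in(b3,rmB)}
  ∪ pre   = {ball_in(b3,rmB)} ∪ {ball_in(b4,rmC), free(left), robot_in(rmC)}
          = {ball_in(b3,rmB), ball_in(b4,rmC), free(left), robot_in(rmC)}

== RESULT ==
["ball_in(b3,rmB)", "ball_in(b4,rmC)", "free(left)", "robot_in(rmC)"]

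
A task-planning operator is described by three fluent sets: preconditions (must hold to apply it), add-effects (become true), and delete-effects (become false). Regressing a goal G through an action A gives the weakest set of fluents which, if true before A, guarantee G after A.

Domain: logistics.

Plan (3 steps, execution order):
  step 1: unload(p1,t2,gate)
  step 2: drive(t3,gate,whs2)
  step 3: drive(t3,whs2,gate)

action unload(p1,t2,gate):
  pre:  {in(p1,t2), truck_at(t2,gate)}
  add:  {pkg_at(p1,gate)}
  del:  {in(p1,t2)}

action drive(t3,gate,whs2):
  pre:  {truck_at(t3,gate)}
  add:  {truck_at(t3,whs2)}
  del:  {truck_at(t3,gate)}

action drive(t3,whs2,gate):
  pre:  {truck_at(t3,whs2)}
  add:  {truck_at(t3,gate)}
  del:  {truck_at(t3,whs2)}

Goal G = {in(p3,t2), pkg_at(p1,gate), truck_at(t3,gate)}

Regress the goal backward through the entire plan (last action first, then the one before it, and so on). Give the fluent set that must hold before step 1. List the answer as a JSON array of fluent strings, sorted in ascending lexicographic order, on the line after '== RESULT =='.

Work backward from the goal:
  through step 3 (drive(t3,whs2,gate)): drop {truck_at(t3,gate)}, keep {in(p3,t2), pkg_at(p1,gate)}, require {truck_at(t3,whs2)}
    → {in(p3,t2), pkg_at(p1,gate), truck_at(t3,whs2)}
  through step 2 (drive(t3,gate,whs2)): drop {truck_at(t3,whs2)}, keep {in(p3,t2), pkg_at(p1,gate)}, require {truck_at(t3,gate)}
    → {in(p3,t2), pkg_at(p1,gate), truck_at(t3,gate)}
  through step 1 (unload(p1,t2,gate)): drop {pkg_at(p1,gate)}, keep {in(p3,t2), truck_at(t3,gate)}, require {in(p1,t2), truck_at(t2,gate)}
    → {in(p1,t2), in(p3,t2), truck_at(t2,gate), truck_at(t3,gate)}

== RESULT ==
["in(p1,t2)", "in(p3,t2)", "truck_at(t2,gate)", "truck_at(t3,gate)"]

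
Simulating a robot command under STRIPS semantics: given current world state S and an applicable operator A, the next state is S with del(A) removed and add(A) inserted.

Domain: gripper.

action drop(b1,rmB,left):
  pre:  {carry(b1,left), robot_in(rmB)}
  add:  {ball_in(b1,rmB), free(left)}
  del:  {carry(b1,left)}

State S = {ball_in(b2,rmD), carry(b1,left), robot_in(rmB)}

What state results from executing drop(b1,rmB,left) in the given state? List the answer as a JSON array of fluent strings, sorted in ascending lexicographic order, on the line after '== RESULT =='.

Compute (S \ del) ∪ add:
  pre ⊆ S: {carry(b1,left), robot_in(rmB)} ⊆ S  — applicable
  S \ del = {ball_in(b2,rmD), robot_in(rmB)}
  ∪ add   = {ball_in(b1,rmB), ball_in(b2,rmD), free(left), robot_in(rmB)}

== RESULT ==
["ball_in(b1,rmB)", "ball_in(b2,rmD)", "free(left)", "robot_in(rmB)"]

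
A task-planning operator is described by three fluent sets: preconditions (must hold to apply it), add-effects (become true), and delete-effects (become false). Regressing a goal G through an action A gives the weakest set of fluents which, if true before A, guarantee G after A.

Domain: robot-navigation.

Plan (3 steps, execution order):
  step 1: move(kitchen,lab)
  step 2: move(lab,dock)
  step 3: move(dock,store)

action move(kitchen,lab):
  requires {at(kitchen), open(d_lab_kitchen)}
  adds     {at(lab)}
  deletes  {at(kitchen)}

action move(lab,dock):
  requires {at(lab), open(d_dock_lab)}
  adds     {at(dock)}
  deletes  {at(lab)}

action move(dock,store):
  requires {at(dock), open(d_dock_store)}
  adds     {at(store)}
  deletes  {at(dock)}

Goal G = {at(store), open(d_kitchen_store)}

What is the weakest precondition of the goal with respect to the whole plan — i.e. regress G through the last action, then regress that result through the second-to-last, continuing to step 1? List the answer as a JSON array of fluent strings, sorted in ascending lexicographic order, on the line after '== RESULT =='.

Regress step by step:
  through step 3 (move(dock,store)): drop {at(store)}, keep {open(d_kitchen_store)}, require {at(dock), open(d_dock_store)}
    → {at(dock), open(d_dock_store), open(d_kitchen_store)}
  through step 2 (move(lab,dock)): drop {at(dock)}, keep {open(d_dock_store), open(d_kitchen_store)}, require {at(lab), open(d_dock_lab)}
    → {at(lab), open(d_dock_lab), open(d_dock_store), open(d_kitchen_store)}
  through step 1 (move(kitchen,lab)): drop {at(lab)}, keep {open(d_dock_lab), open(d_dock_store), open(d_kitchen_store)}, require {at(kitchen), open(d_lab_kitchen)}
    → {at(kitchen), open(d_dock_lab), open(d_dock_store), open(d_kitchen_store), open(d_lab_kitchen)}

== RESULT ==
["at(kitchen)", "open(d_dock_lab)", "open(d_dock_store)", "open(d_kitchen_store)", "open(d_lab_kitchen)"]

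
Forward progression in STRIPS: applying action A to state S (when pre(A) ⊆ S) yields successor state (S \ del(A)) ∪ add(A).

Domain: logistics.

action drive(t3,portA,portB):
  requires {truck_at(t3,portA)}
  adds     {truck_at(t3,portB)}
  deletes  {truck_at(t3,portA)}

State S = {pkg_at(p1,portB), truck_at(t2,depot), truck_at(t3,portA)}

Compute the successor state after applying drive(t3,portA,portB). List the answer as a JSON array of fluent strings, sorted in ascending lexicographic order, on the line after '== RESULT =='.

Compute (S \ del) ∪ add:
  pre ⊆ S: {truck_at(t3,portA)} ⊆ S  — applicable
  S \ del = {pkg_at(p1,portB), truck_at(t2,depot)}
  ∪ add   = {pkg_at(p1,portB), truck_at(t2,depot), truck_at(t3,portB)}

== RESULT ==
["pkg_at(p1,portB)", "truck_at(t2,depot)", "truck_at(t3,portB)"]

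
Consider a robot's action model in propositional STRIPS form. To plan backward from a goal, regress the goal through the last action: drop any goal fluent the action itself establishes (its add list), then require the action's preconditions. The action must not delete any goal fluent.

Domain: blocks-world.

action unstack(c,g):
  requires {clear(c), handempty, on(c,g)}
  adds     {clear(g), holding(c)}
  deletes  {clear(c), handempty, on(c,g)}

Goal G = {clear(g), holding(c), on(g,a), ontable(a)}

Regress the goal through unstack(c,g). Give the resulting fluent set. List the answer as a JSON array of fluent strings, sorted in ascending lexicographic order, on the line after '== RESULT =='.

Regress:
  G ∩ del = {}  (empty — regression defined)
  G \ add = {clear(g), holding(c), on(g,a), ontable(a)} \ {clear(g), holding(c)} = {on(g,a), ontable(a)}
  ∪ pre   = {on(g,a), ontable(a)} ∪ {clear(c), handempty, on(c,g)}
          = {clear(c), handempty, on(c,g), on(g,a), ontable(a)}

== RESULT ==
["clear(c)", "handempty", "on(c,g)", "on(g,a)", "ontable(a)"]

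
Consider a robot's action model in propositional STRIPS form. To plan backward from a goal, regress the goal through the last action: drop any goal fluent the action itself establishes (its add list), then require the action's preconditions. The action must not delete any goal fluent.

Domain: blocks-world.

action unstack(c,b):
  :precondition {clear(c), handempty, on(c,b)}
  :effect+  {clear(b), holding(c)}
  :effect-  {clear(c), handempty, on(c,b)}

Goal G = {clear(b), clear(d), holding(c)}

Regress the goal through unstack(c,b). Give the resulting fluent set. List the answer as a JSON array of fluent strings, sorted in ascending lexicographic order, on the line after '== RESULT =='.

Compute (G \ add) ∪ pre:
  G ∩ del = {}  (empty — regression defined)
  G \ add = {clear(b), clear(d), holding(c)} \ {clear(b), holding(c)} = {clear(d)}
  ∪ pre   = {clear(d)} ∪ {clear(c), handempty, on(c,b)}
          = {clear(c), clear(d), handempty, on(c,b)}

== RESULT ==
["clear(c)", "clear(d)", "handempty", "on(c,b)"]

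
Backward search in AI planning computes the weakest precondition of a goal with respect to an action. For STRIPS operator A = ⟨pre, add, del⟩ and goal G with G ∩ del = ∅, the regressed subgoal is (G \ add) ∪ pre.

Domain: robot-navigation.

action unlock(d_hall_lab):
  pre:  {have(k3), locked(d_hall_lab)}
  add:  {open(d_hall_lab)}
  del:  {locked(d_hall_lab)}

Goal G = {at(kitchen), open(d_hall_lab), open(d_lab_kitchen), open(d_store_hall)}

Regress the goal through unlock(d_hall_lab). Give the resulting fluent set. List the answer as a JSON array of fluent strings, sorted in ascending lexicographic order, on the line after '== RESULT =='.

Regress:
  G ∩ del = {}  (empty — regression defined)
  G \ add = {at(kitchen), open(d_hall_lab), open(d_lab_kitchen), open(d_store_hall)} \ {open(d_hall_lab)} = {at(kitchen), open(d_lab_kitchen), open(d_store_hall)}
  ∪ pre   = {at(kitchen), open(d_lab_kitchen), open(d_store_hall)} ∪ {have(k3), locked(d_hall_lab)}
          = {at(kitchen), have(k3), locked(d_hall_lab), open(d_lab_kitchen), open(d_store_hall)}

== RESULT ==
["at(kitchen)", "have(k3)", "locked(d_hall_lab)", "open(d_lab_kitchen)", "open(d_store_hall)"]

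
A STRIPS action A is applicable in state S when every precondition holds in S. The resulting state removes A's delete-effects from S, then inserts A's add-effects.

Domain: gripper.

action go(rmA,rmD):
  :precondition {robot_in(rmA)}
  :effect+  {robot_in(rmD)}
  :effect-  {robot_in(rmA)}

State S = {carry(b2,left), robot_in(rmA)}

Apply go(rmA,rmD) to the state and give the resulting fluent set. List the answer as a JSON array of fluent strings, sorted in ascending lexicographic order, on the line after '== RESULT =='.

Progress:
  pre ⊆ S: {robot_in(rmA)} ⊆ S  — applicable
  S \ del = {carry(b2,left)}
  ∪ add   = {carry(b2,left), robot_in(rmD)}

== RESULT ==
["carry(b2,left)", "robot_in(rmD)"]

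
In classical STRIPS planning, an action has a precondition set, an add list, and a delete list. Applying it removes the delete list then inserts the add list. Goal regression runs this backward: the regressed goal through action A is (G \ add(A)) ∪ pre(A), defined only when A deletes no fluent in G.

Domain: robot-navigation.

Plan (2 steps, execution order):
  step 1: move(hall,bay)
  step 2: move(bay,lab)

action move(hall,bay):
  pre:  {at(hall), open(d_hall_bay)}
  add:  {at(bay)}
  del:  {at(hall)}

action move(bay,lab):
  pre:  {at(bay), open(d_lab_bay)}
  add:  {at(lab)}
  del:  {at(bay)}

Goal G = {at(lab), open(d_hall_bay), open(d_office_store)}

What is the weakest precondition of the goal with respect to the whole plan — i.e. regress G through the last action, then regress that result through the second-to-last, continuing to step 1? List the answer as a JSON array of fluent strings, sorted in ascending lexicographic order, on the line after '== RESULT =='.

Work backward from the goal:
  through step 2 (move(bay,lab)): drop {at(lab)}, keep {open(d_hall_bay), open(d_office_store)}, require {at(bay), open(d_lab_bay)}
    → {at(bay), open(d_hall_bay), open(d_lab_bay), open(d_office_store)}
  through step 1 (move(hall,bay)): drop {at(bay)}, keep {open(d_hall_bay), open(d_lab_bay), open(d_office_store)}, require {at(hall), open(d_hall_bay)}
    → {at(hall), open(d_hall_bay), open(d_lab_bay), open(d_office_store)}

== RESULT ==
["at(hall)", "open(d_hall_bay)", "open(d_lab_bay)", "open(d_office_store)"]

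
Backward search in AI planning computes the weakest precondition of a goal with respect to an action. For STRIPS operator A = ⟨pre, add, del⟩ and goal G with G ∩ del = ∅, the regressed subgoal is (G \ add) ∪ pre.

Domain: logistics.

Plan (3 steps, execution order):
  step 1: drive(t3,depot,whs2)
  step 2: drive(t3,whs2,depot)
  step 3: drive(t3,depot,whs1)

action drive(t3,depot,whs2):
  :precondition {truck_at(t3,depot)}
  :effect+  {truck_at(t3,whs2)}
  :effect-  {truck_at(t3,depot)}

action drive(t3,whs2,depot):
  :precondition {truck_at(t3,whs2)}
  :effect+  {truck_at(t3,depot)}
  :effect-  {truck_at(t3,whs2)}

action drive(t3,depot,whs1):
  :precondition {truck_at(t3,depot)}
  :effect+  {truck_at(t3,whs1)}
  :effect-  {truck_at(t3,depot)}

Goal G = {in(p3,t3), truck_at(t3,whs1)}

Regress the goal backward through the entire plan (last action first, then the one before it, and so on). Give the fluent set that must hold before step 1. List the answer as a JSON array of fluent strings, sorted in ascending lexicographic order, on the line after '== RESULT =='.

Regress step by step:
  through step 3 (drive(t3,depot,whs1)): drop {truck_at(t3,whs1)}, keep {in(p3,t3)}, require {truck_at(t3,depot)}
    → {in(p3,t3), truck_at(t3,depot)}
  through step 2 (drive(t3,whs2,depot)): drop {truck_at(t3,depot)}, keep {in(p3,t3)}, require {truck_at(t3,whs2)}
    → {in(p3,t3), truck_at(t3,whs2)}
  through step 1 (drive(t3,depot,whs2)): drop {truck_at(t3,whs2)}, keep {in(p3,t3)}, require {truck_at(t3,depot)}
    → {in(p3,t3), truck_at(t3,depot)}

== RESULT ==
["in(p3,t3)", "truck_at(t3,depot)"]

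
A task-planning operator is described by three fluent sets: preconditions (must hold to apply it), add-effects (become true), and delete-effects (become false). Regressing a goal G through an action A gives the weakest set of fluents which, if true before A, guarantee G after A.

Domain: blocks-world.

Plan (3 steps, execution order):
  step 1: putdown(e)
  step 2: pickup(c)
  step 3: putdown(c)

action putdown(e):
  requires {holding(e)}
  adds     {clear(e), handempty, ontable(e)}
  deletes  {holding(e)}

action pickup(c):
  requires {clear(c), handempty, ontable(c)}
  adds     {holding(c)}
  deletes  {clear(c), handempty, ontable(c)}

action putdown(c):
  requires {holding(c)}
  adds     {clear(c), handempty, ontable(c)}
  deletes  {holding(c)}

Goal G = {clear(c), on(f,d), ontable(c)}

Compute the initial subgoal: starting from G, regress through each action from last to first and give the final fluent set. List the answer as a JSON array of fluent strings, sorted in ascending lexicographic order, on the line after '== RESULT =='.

Work backward from the goal:
  through step 3 (putdown(c)): drop {clear(c), ontable(c)}, keep {on(f,d)}, require {holding(c)}
    → {holding(c), on(f,d)}
  through step 2 (pickup(c)): drop {holding(c)}, keep {on(f,d)}, require {clear(c), handempty, ontable(c)}
    → {clear(c), handempty, on(f,d), ontable(c)}
  through step 1 (putdown(e)): drop {handempty}, keep {clear(c), on(f,d), ontable(c)}, require {holding(e)}
    → {clear(c), holding(e), on(f,d), ontable(c)}

== RESULT ==
["clear(c)", "holding(e)", "on(f,d)", "ontable(c)"]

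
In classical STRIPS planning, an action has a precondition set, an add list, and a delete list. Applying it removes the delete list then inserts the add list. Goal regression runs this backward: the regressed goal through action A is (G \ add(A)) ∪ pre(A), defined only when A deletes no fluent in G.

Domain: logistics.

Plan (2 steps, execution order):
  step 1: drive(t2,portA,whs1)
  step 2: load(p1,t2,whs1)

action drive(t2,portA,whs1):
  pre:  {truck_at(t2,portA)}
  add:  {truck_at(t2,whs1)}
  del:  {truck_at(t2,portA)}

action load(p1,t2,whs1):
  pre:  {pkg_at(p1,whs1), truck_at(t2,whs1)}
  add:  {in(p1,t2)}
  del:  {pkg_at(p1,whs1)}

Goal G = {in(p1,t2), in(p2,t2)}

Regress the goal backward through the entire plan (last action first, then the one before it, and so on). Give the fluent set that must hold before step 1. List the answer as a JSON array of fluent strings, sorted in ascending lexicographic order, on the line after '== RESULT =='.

Regress step by step:
  through step 2 (load(p1,t2,whs1)): drop {in(p1,t2)}, keep {in(p2,t2)}, require {pkg_at(p1,whs1), truck_at(t2,whs1)}
    → {in(p2,t2), pkg_at(p1,whs1), truck_at(t2,whs1)}
  through step 1 (drive(t2,portA,whs1)): drop {truck_at(t2,whs1)}, keep {in(p2,t2), pkg_at(p1,whs1)}, require {truck_at(t2,portA)}
    → {in(p2,t2), pkg_at(p1,whs1), truck_at(t2,portA)}

== RESULT ==
["in(p2,t2)", "pkg_at(p1,whs1)", "truck_at(t2,portA)"]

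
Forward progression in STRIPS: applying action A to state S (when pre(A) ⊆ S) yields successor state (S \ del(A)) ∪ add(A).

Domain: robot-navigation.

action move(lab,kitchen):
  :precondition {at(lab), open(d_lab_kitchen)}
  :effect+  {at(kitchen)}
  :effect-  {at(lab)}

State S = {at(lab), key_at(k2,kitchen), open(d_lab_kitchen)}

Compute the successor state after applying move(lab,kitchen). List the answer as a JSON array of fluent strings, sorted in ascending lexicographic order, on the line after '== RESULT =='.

Progress:
  pre ⊆ S: {at(lab), open(d_lab_kitchen)} ⊆ S  — applicable
  S \ del = {key_at(k2,kitchen), open(d_lab_kitchen)}
  ∪ add   = {at(kitchen), key_at(k2,kitchen), open(d_lab_kitchen)}

== RESULT ==
["at(kitchen)", "key_at(k2,kitchen)", "open(d_lab_kitchen)"]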